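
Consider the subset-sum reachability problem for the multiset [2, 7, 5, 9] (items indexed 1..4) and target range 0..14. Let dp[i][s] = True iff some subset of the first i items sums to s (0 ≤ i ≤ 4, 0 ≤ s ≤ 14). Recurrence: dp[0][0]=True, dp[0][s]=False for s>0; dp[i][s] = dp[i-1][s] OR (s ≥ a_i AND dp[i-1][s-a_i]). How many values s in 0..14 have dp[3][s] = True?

i\s   0   1   2   3   4   5   6   7   8   9  10  11  12  13  14
  0   T   F   F   F   F   F   F   F   F   F   F   F   F   F   F
  1   T   F   T   F   F   F   F   F   F   F   F   F   F   F   F
  2   T   F   T   F   F   F   F   T   F   T   F   F   F   F   F
  3   T   F   T   F   F   T   F   T   F   T   F   F   T   F   T
  4   T   F   T   F   F   T   F   T   F   T   F   T   T   F   T

7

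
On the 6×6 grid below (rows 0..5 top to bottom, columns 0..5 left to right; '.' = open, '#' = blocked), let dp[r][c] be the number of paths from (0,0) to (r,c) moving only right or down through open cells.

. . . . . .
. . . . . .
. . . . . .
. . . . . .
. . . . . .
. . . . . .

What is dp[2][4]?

r\c   0   1   2   3   4   5
  0   1   1   1   1   1   1
  1   1   2   3   4   5   6
  2   1   3   6  10  15  21
  3   1   4  10  20  35  56
  4   1   5  15  35  70 126
  5   1   6  21  56 126 252

15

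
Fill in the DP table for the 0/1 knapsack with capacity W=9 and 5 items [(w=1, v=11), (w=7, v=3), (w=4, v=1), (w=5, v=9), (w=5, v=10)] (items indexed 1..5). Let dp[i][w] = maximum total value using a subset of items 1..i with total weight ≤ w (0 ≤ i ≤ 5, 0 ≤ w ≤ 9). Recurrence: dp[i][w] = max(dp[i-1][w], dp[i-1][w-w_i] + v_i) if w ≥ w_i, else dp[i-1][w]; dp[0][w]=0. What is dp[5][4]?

i\w   0   1   2   3   4   5   6   7   8   9
  0   0   0   0   0   0   0   0   0   0   0
  1   0  11  11  11  11  11  11  11  11  11
  2   0  11  11  11  11  11  11  11  14  14
  3   0  11  11  11  11  12  12  12  14  14
  4   0  11  11  11  11  12  20  20  20  20
  5   0  11  11  11  11  12  21  21  21  21

11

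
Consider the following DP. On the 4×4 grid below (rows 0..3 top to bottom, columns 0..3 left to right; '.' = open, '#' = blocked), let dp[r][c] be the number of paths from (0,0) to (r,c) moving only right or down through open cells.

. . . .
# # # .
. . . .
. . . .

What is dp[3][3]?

1

r\c   0   1   2   3
  0   1   1   1   1
  1   0   0   0   1
  2   0   0   0   1
  3   0   0   0   1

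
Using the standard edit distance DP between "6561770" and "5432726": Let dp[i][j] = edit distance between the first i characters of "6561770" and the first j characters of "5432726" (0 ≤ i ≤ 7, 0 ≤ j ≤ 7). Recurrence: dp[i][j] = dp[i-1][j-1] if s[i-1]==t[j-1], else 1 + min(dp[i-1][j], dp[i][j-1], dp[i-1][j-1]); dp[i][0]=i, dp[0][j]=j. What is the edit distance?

   ''  5  4  3  2  7  2  6
''  0  1  2  3  4  5  6  7
 6  1  1  2  3  4  5  6  6
 5  2  1  2  3  4  5  6  7
 6  3  2  2  3  4  5  6  6
 1  4  3  3  3  4  5  6  7
 7  5  4  4  4  4  4  5  6
 7  6  5  5  5  5  4  5  6
 0  7  6  6  6  6  5  5  6

6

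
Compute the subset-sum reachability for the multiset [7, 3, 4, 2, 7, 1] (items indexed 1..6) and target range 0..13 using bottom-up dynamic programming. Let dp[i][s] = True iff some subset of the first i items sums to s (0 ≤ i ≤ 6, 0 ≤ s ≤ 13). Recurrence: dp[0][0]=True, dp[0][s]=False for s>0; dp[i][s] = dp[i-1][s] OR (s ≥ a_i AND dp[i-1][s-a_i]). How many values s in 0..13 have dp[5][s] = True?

i\s   0   1   2   3   4   5   6   7   8   9  10  11  12  13
  0   T   F   F   F   F   F   F   F   F   F   F   F   F   F
  1   T   F   F   F   F   F   F   T   F   F   F   F   F   F
  2   T   F   F   T   F   F   F   T   F   F   T   F   F   F
  3   T   F   F   T   T   F   F   T   F   F   T   T   F   F
  4   T   F   T   T   T   T   T   T   F   T   T   T   T   T
  5   T   F   T   T   T   T   T   T   F   T   T   T   T   T
  6   T   T   T   T   T   T   T   T   T   T   T   T   T   T

12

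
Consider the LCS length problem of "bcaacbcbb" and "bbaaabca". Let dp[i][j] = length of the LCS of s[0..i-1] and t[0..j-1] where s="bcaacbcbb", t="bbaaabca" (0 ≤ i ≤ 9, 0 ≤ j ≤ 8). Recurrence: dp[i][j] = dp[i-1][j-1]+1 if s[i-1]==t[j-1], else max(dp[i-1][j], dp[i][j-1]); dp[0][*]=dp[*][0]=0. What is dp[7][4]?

   ''  b  b  a  a  a  b  c  a
''  0  0  0  0  0  0  0  0  0
 b  0  1  1  1  1  1  1  1  1
 c  0  1  1  1  1  1  1  2  2
 a  0  1  1  2  2  2  2  2  3
 a  0  1  1  2  3  3  3  3  3
 c  0  1  1  2  3  3  3  4  4
 b  0  1  2  2  3  3  4  4  4
 c  0  1  2  2  3  3  4  5  5
 b  0  1  2  2  3  3  4  5  5
 b  0  1  2  2  3  3  4  5  5

3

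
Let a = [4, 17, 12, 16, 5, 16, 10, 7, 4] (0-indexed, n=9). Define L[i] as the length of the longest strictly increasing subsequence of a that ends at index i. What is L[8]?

   i    0    1    2    3    4    5    6    7    8
a[i]    4   17   12   16    5   16   10    7    4
L[i]    1    2    2    3    2    3    3    3    1

1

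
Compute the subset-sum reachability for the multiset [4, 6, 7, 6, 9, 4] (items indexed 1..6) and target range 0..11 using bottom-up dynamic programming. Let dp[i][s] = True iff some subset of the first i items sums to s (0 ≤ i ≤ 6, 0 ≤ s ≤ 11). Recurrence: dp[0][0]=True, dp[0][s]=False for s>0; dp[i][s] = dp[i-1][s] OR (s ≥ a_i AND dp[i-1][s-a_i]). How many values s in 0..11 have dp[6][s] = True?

8

i\s   0   1   2   3   4   5   6   7   8   9  10  11
  0   T   F   F   F   F   F   F   F   F   F   F   F
  1   T   F   F   F   T   F   F   F   F   F   F   F
  2   T   F   F   F   T   F   T   F   F   F   T   F
  3   T   F   F   F   T   F   T   T   F   F   T   T
  4   T   F   F   F   T   F   T   T   F   F   T   T
  5   T   F   F   F   T   F   T   T   F   T   T   T
  6   T   F   F   F   T   F   T   T   T   T   T   T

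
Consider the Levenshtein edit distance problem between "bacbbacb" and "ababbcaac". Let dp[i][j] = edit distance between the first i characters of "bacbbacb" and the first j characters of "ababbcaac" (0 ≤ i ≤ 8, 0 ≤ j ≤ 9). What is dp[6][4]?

   ''  a  b  a  b  b  c  a  a  c
''  0  1  2  3  4  5  6  7  8  9
 b  1  1  1  2  3  4  5  6  7  8
 a  2  1  2  1  2  3  4  5  6  7
 c  3  2  2  2  2  3  3  4  5  6
 b  4  3  2  3  2  2  3  4  5  6
 b  5  4  3  3  3  2  3  4  5  6
 a  6  5  4  3  4  3  3  3  4  5
 c  7  6  5  4  4  4  3  4  4  4
 b  8  7  6  5  4  4  4  4  5  5

4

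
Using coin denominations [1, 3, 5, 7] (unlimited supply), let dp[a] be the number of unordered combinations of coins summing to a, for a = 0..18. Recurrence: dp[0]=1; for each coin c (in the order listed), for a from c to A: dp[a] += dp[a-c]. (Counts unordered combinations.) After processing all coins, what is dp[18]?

after  coin     0     1     2     3     4     5     6     7     8     9    10    11    12    13    14    15    16    17    18
          1     1     1     1     1     1     1     1     1     1     1     1     1     1     1     1     1     1     1     1
          3     1     1     1     2     2     2     3     3     3     4     4     4     5     5     5     6     6     6     7
          5     1     1     1     2     2     3     4     4     5     6     7     8     9    10    11    13    14    15    17
          7     1     1     1     2     2     3     4     5     6     7     9    10    12    14    16    19    21    24    27

27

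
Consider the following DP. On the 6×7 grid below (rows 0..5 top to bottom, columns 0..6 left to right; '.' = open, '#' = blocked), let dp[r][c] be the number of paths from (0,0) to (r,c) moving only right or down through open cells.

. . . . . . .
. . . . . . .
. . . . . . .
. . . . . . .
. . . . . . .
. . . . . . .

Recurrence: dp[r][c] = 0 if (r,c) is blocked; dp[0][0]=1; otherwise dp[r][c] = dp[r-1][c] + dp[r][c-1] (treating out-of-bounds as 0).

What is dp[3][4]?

r\c   0   1   2   3   4   5   6
  0   1   1   1   1   1   1   1
  1   1   2   3   4   5   6   7
  2   1   3   6  10  15  21  28
  3   1   4  10  20  35  56  84
  4   1   5  15  35  70 126 210
  5   1   6  21  56 126 252 462

35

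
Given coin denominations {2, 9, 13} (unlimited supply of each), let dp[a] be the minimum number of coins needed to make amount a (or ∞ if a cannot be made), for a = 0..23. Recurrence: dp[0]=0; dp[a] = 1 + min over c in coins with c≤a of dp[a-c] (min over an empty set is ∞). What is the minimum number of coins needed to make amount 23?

6

 a  0  1  2  3  4  5  6  7  8  9 10 11 12 13 14 15 16 17 18 19 20 21 22 23
dp  0  -  1  -  2  -  3  -  4  1  5  2  6  1  7  2  8  3  2  4  3  5  2  6
(- denotes ∞ / unreachable)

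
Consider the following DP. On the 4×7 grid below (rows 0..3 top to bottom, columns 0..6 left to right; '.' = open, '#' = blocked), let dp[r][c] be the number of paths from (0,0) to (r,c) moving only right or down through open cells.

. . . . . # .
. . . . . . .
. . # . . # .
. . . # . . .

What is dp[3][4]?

9

r\c   0   1   2   3   4   5   6
  0   1   1   1   1   1   0   0
  1   1   2   3   4   5   5   5
  2   1   3   0   4   9   0   5
  3   1   4   4   0   9   9  14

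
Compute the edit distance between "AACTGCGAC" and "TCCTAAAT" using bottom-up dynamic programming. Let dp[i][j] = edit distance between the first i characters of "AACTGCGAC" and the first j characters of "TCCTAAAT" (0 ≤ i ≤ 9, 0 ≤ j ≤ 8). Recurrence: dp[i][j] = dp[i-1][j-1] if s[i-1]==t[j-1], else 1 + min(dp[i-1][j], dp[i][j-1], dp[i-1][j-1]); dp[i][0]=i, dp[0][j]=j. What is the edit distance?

6

   ''  T  C  C  T  A  A  A  T
''  0  1  2  3  4  5  6  7  8
 A  1  1  2  3  4  4  5  6  7
 A  2  2  2  3  4  4  4  5  6
 C  3  3  2  2  3  4  5  5  6
 T  4  3  3  3  2  3  4  5  5
 G  5  4  4  4  3  3  4  5  6
 C  6  5  4  4  4  4  4  5  6
 G  7  6  5  5  5  5  5  5  6
 A  8  7  6  6  6  5  5  5  6
 C  9  8  7  6  7  6  6  6  6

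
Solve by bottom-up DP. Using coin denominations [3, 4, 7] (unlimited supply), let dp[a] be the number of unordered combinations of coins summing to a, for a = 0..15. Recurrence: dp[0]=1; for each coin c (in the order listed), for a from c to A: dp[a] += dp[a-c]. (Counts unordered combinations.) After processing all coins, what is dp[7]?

2

after  coin     0     1     2     3     4     5     6     7     8     9    10    11    12    13    14    15
          3     1     0     0     1     0     0     1     0     0     1     0     0     1     0     0     1
          4     1     0     0     1     1     0     1     1     1     1     1     1     2     1     1     2
          7     1     0     0     1     1     0     1     2     1     1     2     2     2     2     3     3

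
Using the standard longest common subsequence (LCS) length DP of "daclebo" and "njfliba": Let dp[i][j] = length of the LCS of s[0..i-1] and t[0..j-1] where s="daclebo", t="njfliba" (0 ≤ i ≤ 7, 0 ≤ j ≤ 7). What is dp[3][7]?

1

   ''  n  j  f  l  i  b  a
''  0  0  0  0  0  0  0  0
 d  0  0  0  0  0  0  0  0
 a  0  0  0  0  0  0  0  1
 c  0  0  0  0  0  0  0  1
 l  0  0  0  0  1  1  1  1
 e  0  0  0  0  1  1  1  1
 b  0  0  0  0  1  1  2  2
 o  0  0  0  0  1  1  2  2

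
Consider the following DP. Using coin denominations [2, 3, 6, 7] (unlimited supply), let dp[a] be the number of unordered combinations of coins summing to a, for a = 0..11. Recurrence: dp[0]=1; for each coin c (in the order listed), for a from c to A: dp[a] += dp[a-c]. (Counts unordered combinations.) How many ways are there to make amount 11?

4

after  coin     0     1     2     3     4     5     6     7     8     9    10    11
          2     1     0     1     0     1     0     1     0     1     0     1     0
          3     1     0     1     1     1     1     2     1     2     2     2     2
          6     1     0     1     1     1     1     3     1     3     3     3     3
          7     1     0     1     1     1     1     3     2     3     4     4     4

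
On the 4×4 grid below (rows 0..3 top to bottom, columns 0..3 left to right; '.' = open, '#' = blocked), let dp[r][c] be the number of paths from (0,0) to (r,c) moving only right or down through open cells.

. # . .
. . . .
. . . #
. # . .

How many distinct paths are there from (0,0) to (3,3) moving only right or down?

3

r\c   0   1   2   3
  0   1   0   0   0
  1   1   1   1   1
  2   1   2   3   0
  3   1   0   3   3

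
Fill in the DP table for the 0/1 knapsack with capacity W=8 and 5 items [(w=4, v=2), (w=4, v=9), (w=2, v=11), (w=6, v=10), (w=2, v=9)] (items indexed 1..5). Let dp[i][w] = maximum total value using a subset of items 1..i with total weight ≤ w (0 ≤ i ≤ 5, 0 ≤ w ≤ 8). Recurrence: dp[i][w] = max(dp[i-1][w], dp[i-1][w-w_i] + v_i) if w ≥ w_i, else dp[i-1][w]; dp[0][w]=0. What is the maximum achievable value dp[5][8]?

i\w   0   1   2   3   4   5   6   7   8
  0   0   0   0   0   0   0   0   0   0
  1   0   0   0   0   2   2   2   2   2
  2   0   0   0   0   9   9   9   9  11
  3   0   0  11  11  11  11  20  20  20
  4   0   0  11  11  11  11  20  20  21
  5   0   0  11  11  20  20  20  20  29

29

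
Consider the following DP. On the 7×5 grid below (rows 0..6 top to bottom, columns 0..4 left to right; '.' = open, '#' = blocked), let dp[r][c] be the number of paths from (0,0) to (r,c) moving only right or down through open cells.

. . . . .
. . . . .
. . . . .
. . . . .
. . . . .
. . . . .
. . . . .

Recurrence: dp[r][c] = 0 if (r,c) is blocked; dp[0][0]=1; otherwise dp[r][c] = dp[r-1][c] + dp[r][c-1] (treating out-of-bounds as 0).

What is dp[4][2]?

r\c   0   1   2   3   4
  0   1   1   1   1   1
  1   1   2   3   4   5
  2   1   3   6  10  15
  3   1   4  10  20  35
  4   1   5  15  35  70
  5   1   6  21  56 126
  6   1   7  28  84 210

15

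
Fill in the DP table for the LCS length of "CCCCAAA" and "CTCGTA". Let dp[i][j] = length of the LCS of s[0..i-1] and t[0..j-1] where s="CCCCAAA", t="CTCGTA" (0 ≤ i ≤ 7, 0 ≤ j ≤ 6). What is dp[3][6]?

   ''  C  T  C  G  T  A
''  0  0  0  0  0  0  0
 C  0  1  1  1  1  1  1
 C  0  1  1  2  2  2  2
 C  0  1  1  2  2  2  2
 C  0  1  1  2  2  2  2
 A  0  1  1  2  2  2  3
 A  0  1  1  2  2  2  3
 A  0  1  1  2  2  2  3

2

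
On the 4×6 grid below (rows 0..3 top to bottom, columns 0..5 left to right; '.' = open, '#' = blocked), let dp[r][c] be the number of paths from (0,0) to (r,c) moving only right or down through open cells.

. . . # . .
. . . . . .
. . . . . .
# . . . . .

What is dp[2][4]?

r\c   0   1   2   3   4   5
  0   1   1   1   0   0   0
  1   1   2   3   3   3   3
  2   1   3   6   9  12  15
  3   0   3   9  18  30  45

12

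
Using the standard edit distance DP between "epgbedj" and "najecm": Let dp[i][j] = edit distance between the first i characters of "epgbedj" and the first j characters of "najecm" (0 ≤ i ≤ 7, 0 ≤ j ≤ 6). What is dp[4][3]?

4

   ''  n  a  j  e  c  m
''  0  1  2  3  4  5  6
 e  1  1  2  3  3  4  5
 p  2  2  2  3  4  4  5
 g  3  3  3  3  4  5  5
 b  4  4  4  4  4  5  6
 e  5  5  5  5  4  5  6
 d  6  6  6  6  5  5  6
 j  7  7  7  6  6  6  6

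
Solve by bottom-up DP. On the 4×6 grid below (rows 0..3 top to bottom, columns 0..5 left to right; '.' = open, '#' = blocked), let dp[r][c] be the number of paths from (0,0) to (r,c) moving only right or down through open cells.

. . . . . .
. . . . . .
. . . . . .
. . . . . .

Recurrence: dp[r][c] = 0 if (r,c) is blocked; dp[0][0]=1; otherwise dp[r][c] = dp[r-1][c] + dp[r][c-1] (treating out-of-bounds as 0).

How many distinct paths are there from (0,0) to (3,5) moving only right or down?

r\c   0   1   2   3   4   5
  0   1   1   1   1   1   1
  1   1   2   3   4   5   6
  2   1   3   6  10  15  21
  3   1   4  10  20  35  56

56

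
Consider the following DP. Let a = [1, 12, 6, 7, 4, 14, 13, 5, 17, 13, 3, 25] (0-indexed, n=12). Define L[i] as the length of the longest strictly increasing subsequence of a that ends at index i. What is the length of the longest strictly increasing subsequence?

   i    0    1    2    3    4    5    6    7    8    9   10   11
a[i]    1   12    6    7    4   14   13    5   17   13    3   25
L[i]    1    2    2    3    2    4    4    3    5    4    2    6

6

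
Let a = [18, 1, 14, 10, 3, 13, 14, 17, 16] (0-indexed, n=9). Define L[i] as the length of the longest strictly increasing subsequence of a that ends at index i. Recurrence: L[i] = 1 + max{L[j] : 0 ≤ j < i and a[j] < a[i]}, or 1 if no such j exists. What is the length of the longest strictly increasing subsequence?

5

   i    0    1    2    3    4    5    6    7    8
a[i]   18    1   14   10    3   13   14   17   16
L[i]    1    1    2    2    2    3    4    5    5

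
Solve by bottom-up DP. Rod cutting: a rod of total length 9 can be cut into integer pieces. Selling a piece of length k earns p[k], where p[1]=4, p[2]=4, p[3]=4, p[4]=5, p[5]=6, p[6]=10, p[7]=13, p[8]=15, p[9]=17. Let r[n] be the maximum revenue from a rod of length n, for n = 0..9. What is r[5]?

20

   n    0    1    2    3    4    5    6    7    8    9
r[n]    0    4    8   12   16   20   24   28   32   36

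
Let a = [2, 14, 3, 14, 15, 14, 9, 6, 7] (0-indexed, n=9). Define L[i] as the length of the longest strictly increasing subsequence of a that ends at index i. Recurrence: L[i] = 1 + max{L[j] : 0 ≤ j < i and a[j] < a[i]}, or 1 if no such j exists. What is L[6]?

   i    0    1    2    3    4    5    6    7    8
a[i]    2   14    3   14   15   14    9    6    7
L[i]    1    2    2    3    4    3    3    3    4

3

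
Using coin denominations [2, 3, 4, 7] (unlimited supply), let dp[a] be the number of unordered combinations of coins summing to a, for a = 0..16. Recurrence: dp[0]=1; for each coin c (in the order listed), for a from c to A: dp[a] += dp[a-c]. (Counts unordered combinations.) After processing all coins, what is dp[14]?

after  coin     0     1     2     3     4     5     6     7     8     9    10    11    12    13    14    15    16
          2     1     0     1     0     1     0     1     0     1     0     1     0     1     0     1     0     1
          3     1     0     1     1     1     1     2     1     2     2     2     2     3     2     3     3     3
          4     1     0     1     1     2     1     3     2     4     3     5     4     7     5     8     7    10
          7     1     0     1     1     2     1     3     3     4     4     6     6     8     8    11    11    14

11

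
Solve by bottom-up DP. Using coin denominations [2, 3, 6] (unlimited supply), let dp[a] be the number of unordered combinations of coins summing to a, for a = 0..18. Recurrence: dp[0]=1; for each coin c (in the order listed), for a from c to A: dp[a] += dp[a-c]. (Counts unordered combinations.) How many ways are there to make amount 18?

after  coin     0     1     2     3     4     5     6     7     8     9    10    11    12    13    14    15    16    17    18
          2     1     0     1     0     1     0     1     0     1     0     1     0     1     0     1     0     1     0     1
          3     1     0     1     1     1     1     2     1     2     2     2     2     3     2     3     3     3     3     4
          6     1     0     1     1     1     1     3     1     3     3     3     3     6     3     6     6     6     6    10

10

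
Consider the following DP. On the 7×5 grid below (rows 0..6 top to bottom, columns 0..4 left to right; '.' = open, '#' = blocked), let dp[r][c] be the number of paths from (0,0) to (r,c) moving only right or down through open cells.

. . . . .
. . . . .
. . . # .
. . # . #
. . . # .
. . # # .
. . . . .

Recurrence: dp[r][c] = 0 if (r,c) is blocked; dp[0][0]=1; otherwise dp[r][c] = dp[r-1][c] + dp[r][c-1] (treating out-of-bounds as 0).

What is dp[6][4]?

7

r\c   0   1   2   3   4
  0   1   1   1   1   1
  1   1   2   3   4   5
  2   1   3   6   0   5
  3   1   4   0   0   0
  4   1   5   5   0   0
  5   1   6   0   0   0
  6   1   7   7   7   7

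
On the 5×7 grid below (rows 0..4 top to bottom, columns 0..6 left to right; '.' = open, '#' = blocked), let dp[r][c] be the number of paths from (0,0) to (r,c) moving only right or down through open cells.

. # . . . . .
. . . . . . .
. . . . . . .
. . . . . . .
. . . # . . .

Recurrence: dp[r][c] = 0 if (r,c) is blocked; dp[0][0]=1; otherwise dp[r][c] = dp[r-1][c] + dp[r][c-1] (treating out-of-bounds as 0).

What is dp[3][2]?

6

r\c   0   1   2   3   4   5   6
  0   1   0   0   0   0   0   0
  1   1   1   1   1   1   1   1
  2   1   2   3   4   5   6   7
  3   1   3   6  10  15  21  28
  4   1   4  10   0  15  36  64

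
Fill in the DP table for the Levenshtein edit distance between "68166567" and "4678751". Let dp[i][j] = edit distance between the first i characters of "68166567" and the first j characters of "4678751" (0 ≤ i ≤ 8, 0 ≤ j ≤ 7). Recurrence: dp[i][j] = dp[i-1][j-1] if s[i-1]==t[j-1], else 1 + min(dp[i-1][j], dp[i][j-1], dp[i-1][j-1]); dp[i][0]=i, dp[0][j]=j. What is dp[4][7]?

   ''  4  6  7  8  7  5  1
''  0  1  2  3  4  5  6  7
 6  1  1  1  2  3  4  5  6
 8  2  2  2  2  2  3  4  5
 1  3  3  3  3  3  3  4  4
 6  4  4  3  4  4  4  4  5
 6  5  5  4  4  5  5  5  5
 5  6  6  5  5  5  6  5  6
 6  7  7  6  6  6  6  6  6
 7  8  8  7  6  7  6  7  7

5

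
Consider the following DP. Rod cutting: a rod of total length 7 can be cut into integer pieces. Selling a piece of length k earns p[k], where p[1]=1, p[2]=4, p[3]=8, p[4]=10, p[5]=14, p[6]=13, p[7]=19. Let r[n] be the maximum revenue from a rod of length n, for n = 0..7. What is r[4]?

   n    0    1    2    3    4    5    6    7
r[n]    0    1    4    8   10   14   16   19

10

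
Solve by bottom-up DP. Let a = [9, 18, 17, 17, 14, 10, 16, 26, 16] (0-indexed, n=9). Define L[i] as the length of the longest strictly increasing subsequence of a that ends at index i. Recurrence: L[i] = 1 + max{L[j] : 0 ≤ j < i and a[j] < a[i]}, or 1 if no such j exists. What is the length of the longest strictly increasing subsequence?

   i    0    1    2    3    4    5    6    7    8
a[i]    9   18   17   17   14   10   16   26   16
L[i]    1    2    2    2    2    2    3    4    3

4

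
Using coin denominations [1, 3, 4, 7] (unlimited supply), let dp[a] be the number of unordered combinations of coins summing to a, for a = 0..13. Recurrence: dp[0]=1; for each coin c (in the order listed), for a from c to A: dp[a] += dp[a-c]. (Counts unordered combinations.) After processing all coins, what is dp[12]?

after  coin     0     1     2     3     4     5     6     7     8     9    10    11    12    13
          1     1     1     1     1     1     1     1     1     1     1     1     1     1     1
          3     1     1     1     2     2     2     3     3     3     4     4     4     5     5
          4     1     1     1     2     3     3     4     5     6     7     8     9    11    12
          7     1     1     1     2     3     3     4     6     7     8    10    12    14    16

14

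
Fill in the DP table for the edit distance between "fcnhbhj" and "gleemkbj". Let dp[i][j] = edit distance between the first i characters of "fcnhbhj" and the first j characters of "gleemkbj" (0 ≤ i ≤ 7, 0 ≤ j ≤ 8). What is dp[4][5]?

5

   ''  g  l  e  e  m  k  b  j
''  0  1  2  3  4  5  6  7  8
 f  1  1  2  3  4  5  6  7  8
 c  2  2  2  3  4  5  6  7  8
 n  3  3  3  3  4  5  6  7  8
 h  4  4  4  4  4  5  6  7  8
 b  5  5  5  5  5  5  6  6  7
 h  6  6  6  6  6  6  6  7  7
 j  7  7  7  7  7  7  7  7  7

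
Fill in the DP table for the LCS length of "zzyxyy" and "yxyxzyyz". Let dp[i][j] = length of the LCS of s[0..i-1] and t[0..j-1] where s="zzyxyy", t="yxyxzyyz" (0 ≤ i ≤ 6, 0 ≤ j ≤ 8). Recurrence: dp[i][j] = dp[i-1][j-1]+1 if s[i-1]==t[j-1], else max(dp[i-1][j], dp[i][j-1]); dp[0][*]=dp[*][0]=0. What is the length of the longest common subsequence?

4

   ''  y  x  y  x  z  y  y  z
''  0  0  0  0  0  0  0  0  0
 z  0  0  0  0  0  1  1  1  1
 z  0  0  0  0  0  1  1  1  2
 y  0  1  1  1  1  1  2  2  2
 x  0  1  2  2  2  2  2  2  2
 y  0  1  2  3  3  3  3  3  3
 y  0  1  2  3  3  3  4  4  4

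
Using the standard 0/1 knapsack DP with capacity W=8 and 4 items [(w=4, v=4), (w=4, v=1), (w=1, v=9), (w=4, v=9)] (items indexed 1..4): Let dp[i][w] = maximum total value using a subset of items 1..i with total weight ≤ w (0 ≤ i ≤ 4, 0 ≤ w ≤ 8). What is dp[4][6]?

18

i\w   0   1   2   3   4   5   6   7   8
  0   0   0   0   0   0   0   0   0   0
  1   0   0   0   0   4   4   4   4   4
  2   0   0   0   0   4   4   4   4   5
  3   0   9   9   9   9  13  13  13  13
  4   0   9   9   9   9  18  18  18  18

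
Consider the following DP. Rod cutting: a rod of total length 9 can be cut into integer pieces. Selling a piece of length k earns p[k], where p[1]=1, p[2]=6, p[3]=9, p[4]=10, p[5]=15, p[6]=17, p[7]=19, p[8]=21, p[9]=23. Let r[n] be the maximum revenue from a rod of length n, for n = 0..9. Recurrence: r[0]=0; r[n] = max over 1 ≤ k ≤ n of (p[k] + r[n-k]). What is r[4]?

12

   n    0    1    2    3    4    5    6    7    8    9
r[n]    0    1    6    9   12   15   18   21   24   27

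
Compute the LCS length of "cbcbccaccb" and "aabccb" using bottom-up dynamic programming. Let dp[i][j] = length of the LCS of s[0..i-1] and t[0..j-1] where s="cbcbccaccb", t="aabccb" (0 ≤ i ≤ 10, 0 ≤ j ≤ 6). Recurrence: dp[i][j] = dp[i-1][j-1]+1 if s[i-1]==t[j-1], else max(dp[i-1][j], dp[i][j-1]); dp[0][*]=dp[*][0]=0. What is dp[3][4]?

2

   ''  a  a  b  c  c  b
''  0  0  0  0  0  0  0
 c  0  0  0  0  1  1  1
 b  0  0  0  1  1  1  2
 c  0  0  0  1  2  2  2
 b  0  0  0  1  2  2  3
 c  0  0  0  1  2  3  3
 c  0  0  0  1  2  3  3
 a  0  1  1  1  2  3  3
 c  0  1  1  1  2  3  3
 c  0  1  1  1  2  3  3
 b  0  1  1  2  2  3  4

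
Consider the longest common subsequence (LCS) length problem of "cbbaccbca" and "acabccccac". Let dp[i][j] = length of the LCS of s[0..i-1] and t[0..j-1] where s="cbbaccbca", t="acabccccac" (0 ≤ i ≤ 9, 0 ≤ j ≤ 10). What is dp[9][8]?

5

   ''  a  c  a  b  c  c  c  c  a  c
''  0  0  0  0  0  0  0  0  0  0  0
 c  0  0  1  1  1  1  1  1  1  1  1
 b  0  0  1  1  2  2  2  2  2  2  2
 b  0  0  1  1  2  2  2  2  2  2  2
 a  0  1  1  2  2  2  2  2  2  3  3
 c  0  1  2  2  2  3  3  3  3  3  4
 c  0  1  2  2  2  3  4  4  4  4  4
 b  0  1  2  2  3  3  4  4  4  4  4
 c  0  1  2  2  3  4  4  5  5  5  5
 a  0  1  2  3  3  4  4  5  5  6  6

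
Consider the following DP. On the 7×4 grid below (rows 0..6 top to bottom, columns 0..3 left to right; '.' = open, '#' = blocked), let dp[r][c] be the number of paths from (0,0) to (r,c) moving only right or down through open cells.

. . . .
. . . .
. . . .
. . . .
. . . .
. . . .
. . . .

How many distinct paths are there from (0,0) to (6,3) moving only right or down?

r\c   0   1   2   3
  0   1   1   1   1
  1   1   2   3   4
  2   1   3   6  10
  3   1   4  10  20
  4   1   5  15  35
  5   1   6  21  56
  6   1   7  28  84

84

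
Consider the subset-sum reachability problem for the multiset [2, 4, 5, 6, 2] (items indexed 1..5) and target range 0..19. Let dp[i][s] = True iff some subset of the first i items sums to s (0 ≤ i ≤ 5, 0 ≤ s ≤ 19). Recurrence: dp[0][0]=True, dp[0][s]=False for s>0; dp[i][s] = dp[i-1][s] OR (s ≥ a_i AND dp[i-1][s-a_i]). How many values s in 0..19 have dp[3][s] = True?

8

i\s   0   1   2   3   4   5   6   7   8   9  10  11  12  13  14  15  16  17  18  19
  0   T   F   F   F   F   F   F   F   F   F   F   F   F   F   F   F   F   F   F   F
  1   T   F   T   F   F   F   F   F   F   F   F   F   F   F   F   F   F   F   F   F
  2   T   F   T   F   T   F   T   F   F   F   F   F   F   F   F   F   F   F   F   F
  3   T   F   T   F   T   T   T   T   F   T   F   T   F   F   F   F   F   F   F   F
  4   T   F   T   F   T   T   T   T   T   T   T   T   T   T   F   T   F   T   F   F
  5   T   F   T   F   T   T   T   T   T   T   T   T   T   T   T   T   F   T   F   T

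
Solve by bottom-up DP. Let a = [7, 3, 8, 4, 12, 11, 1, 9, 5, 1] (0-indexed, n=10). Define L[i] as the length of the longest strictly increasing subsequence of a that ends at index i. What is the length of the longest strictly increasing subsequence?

   i    0    1    2    3    4    5    6    7    8    9
a[i]    7    3    8    4   12   11    1    9    5    1
L[i]    1    1    2    2    3    3    1    3    3    1

3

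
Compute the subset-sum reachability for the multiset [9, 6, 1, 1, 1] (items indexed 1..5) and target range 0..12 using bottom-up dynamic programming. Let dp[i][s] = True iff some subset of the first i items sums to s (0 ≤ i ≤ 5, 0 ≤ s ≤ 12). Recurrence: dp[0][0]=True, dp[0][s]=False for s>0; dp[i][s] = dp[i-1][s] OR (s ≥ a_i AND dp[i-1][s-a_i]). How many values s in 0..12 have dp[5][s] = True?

11

i\s   0   1   2   3   4   5   6   7   8   9  10  11  12
  0   T   F   F   F   F   F   F   F   F   F   F   F   F
  1   T   F   F   F   F   F   F   F   F   T   F   F   F
  2   T   F   F   F   F   F   T   F   F   T   F   F   F
  3   T   T   F   F   F   F   T   T   F   T   T   F   F
  4   T   T   T   F   F   F   T   T   T   T   T   T   F
  5   T   T   T   T   F   F   T   T   T   T   T   T   T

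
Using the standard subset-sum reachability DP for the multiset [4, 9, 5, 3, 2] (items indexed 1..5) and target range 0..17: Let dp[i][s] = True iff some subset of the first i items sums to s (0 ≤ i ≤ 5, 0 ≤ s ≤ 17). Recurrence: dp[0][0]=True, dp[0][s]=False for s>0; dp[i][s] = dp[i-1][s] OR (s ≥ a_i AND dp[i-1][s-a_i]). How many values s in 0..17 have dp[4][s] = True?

12

i\s   0   1   2   3   4   5   6   7   8   9  10  11  12  13  14  15  16  17
  0   T   F   F   F   F   F   F   F   F   F   F   F   F   F   F   F   F   F
  1   T   F   F   F   T   F   F   F   F   F   F   F   F   F   F   F   F   F
  2   T   F   F   F   T   F   F   F   F   T   F   F   F   T   F   F   F   F
  3   T   F   F   F   T   T   F   F   F   T   F   F   F   T   T   F   F   F
  4   T   F   F   T   T   T   F   T   T   T   F   F   T   T   T   F   T   T
  5   T   F   T   T   T   T   T   T   T   T   T   T   T   T   T   T   T   T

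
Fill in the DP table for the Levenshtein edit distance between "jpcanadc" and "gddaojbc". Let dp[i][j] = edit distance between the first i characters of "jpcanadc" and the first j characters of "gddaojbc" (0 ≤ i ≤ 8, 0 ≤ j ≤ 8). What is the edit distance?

   ''  g  d  d  a  o  j  b  c
''  0  1  2  3  4  5  6  7  8
 j  1  1  2  3  4  5  5  6  7
 p  2  2  2  3  4  5  6  6  7
 c  3  3  3  3  4  5  6  7  6
 a  4  4  4  4  3  4  5  6  7
 n  5  5  5  5  4  4  5  6  7
 a  6  6  6  6  5  5  5  6  7
 d  7  7  6  6  6  6  6  6  7
 c  8  8  7  7  7  7  7  7  6

6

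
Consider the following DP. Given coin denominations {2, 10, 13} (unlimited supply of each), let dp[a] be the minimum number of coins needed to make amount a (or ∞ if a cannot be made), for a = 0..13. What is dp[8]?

 a  0  1  2  3  4  5  6  7  8  9 10 11 12 13
dp  0  -  1  -  2  -  3  -  4  -  1  -  2  1
(- denotes ∞ / unreachable)

4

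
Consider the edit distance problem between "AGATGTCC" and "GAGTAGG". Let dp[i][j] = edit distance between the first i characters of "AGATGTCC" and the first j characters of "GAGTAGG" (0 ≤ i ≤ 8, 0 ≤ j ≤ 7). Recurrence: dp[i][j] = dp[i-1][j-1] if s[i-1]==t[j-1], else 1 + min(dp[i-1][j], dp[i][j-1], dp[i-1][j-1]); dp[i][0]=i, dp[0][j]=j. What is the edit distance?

   ''  G  A  G  T  A  G  G
''  0  1  2  3  4  5  6  7
 A  1  1  1  2  3  4  5  6
 G  2  1  2  1  2  3  4  5
 A  3  2  1  2  2  2  3  4
 T  4  3  2  2  2  3  3  4
 G  5  4  3  2  3  3  3  3
 T  6  5  4  3  2  3  4  4
 C  7  6  5  4  3  3  4  5
 C  8  7  6  5  4  4  4  5

5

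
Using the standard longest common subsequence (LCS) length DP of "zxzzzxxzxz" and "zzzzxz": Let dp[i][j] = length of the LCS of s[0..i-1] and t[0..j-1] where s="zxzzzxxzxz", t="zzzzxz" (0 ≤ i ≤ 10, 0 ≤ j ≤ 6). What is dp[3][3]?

2

   ''  z  z  z  z  x  z
''  0  0  0  0  0  0  0
 z  0  1  1  1  1  1  1
 x  0  1  1  1  1  2  2
 z  0  1  2  2  2  2  3
 z  0  1  2  3  3  3  3
 z  0  1  2  3  4  4  4
 x  0  1  2  3  4  5  5
 x  0  1  2  3  4  5  5
 z  0  1  2  3  4  5  6
 x  0  1  2  3  4  5  6
 z  0  1  2  3  4  5  6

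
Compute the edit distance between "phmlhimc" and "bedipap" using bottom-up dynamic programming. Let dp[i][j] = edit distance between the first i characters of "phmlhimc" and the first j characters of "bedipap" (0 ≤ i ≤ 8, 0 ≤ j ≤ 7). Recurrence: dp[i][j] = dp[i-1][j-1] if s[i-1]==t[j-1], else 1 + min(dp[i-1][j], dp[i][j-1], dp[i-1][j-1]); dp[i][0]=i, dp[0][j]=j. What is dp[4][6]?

6

   ''  b  e  d  i  p  a  p
''  0  1  2  3  4  5  6  7
 p  1  1  2  3  4  4  5  6
 h  2  2  2  3  4  5  5  6
 m  3  3  3  3  4  5  6  6
 l  4  4  4  4  4  5  6  7
 h  5  5  5  5  5  5  6  7
 i  6  6  6  6  5  6  6  7
 m  7  7  7  7  6  6  7  7
 c  8  8  8  8  7  7  7  8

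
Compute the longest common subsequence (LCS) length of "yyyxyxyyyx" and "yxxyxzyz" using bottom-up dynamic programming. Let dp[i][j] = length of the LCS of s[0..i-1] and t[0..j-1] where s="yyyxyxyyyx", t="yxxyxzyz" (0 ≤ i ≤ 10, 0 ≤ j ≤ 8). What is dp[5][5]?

   ''  y  x  x  y  x  z  y  z
''  0  0  0  0  0  0  0  0  0
 y  0  1  1  1  1  1  1  1  1
 y  0  1  1  1  2  2  2  2  2
 y  0  1  1  1  2  2  2  3  3
 x  0  1  2  2  2  3  3  3  3
 y  0  1  2  2  3  3  3  4  4
 x  0  1  2  3  3  4  4  4  4
 y  0  1  2  3  4  4  4  5  5
 y  0  1  2  3  4  4  4  5  5
 y  0  1  2  3  4  4  4  5  5
 x  0  1  2  3  4  5  5  5  5

3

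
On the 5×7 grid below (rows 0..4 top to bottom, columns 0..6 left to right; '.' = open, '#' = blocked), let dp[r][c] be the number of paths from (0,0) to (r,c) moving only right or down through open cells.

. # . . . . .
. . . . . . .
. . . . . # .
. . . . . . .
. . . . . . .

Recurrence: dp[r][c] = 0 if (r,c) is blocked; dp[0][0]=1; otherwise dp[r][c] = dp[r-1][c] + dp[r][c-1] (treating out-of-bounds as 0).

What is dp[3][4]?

r\c   0   1   2   3   4   5   6
  0   1   0   0   0   0   0   0
  1   1   1   1   1   1   1   1
  2   1   2   3   4   5   0   1
  3   1   3   6  10  15  15  16
  4   1   4  10  20  35  50  66

15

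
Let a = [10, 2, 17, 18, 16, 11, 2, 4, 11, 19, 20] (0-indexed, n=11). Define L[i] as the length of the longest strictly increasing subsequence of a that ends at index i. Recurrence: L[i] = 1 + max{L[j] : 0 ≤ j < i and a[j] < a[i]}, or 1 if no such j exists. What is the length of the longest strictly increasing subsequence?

5

   i    0    1    2    3    4    5    6    7    8    9   10
a[i]   10    2   17   18   16   11    2    4   11   19   20
L[i]    1    1    2    3    2    2    1    2    3    4    5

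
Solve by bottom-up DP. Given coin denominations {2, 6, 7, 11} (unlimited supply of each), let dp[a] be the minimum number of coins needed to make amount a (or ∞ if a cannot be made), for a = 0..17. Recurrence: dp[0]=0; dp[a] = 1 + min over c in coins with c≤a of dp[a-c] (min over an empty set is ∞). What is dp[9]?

 a  0  1  2  3  4  5  6  7  8  9 10 11 12 13 14 15 16 17
dp  0  -  1  -  2  -  1  1  2  2  3  1  2  2  2  3  3  2
(- denotes ∞ / unreachable)

2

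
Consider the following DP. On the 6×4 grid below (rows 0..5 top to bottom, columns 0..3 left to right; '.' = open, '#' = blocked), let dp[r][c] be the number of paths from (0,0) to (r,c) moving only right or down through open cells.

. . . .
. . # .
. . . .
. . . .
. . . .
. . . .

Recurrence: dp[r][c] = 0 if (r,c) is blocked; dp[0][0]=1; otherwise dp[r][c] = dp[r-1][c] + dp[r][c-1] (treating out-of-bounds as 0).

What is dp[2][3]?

r\c   0   1   2   3
  0   1   1   1   1
  1   1   2   0   1
  2   1   3   3   4
  3   1   4   7  11
  4   1   5  12  23
  5   1   6  18  41

4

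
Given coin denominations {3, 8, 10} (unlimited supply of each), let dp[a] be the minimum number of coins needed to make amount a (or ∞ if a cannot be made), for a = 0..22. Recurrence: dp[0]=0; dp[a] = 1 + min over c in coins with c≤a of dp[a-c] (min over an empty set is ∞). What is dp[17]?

 a  0  1  2  3  4  5  6  7  8  9 10 11 12 13 14 15 16 17 18 19 20 21 22
dp  0  -  -  1  -  -  2  -  1  3  1  2  4  2  3  5  2  4  2  3  2  3  4
(- denotes ∞ / unreachable)

4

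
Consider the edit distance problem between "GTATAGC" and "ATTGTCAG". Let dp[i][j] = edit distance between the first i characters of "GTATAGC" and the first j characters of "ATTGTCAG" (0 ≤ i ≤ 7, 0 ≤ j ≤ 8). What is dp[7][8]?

   ''  A  T  T  G  T  C  A  G
''  0  1  2  3  4  5  6  7  8
 G  1  1  2  3  3  4  5  6  7
 T  2  2  1  2  3  3  4  5  6
 A  3  2  2  2  3  4  4  4  5
 T  4  3  2  2  3  3  4  5  5
 A  5  4  3  3  3  4  4  4  5
 G  6  5  4  4  3  4  5  5  4
 C  7  6  5  5  4  4  4  5  5

5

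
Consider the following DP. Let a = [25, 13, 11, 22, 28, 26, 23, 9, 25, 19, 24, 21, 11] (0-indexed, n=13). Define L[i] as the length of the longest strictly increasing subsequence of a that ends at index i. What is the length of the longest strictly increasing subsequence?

   i    0    1    2    3    4    5    6    7    8    9   10   11   12
a[i]   25   13   11   22   28   26   23    9   25   19   24   21   11
L[i]    1    1    1    2    3    3    3    1    4    2    4    3    2

4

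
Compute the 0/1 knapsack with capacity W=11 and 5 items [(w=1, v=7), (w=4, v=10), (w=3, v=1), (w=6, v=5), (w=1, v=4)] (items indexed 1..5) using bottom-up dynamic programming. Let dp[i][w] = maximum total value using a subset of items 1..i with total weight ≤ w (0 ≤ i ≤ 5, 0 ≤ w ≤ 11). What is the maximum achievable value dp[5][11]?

22

i\w   0   1   2   3   4   5   6   7   8   9  10  11
  0   0   0   0   0   0   0   0   0   0   0   0   0
  1   0   7   7   7   7   7   7   7   7   7   7   7
  2   0   7   7   7  10  17  17  17  17  17  17  17
  3   0   7   7   7  10  17  17  17  18  18  18  18
  4   0   7   7   7  10  17  17  17  18  18  18  22
  5   0   7  11  11  11  17  21  21  21  22  22  22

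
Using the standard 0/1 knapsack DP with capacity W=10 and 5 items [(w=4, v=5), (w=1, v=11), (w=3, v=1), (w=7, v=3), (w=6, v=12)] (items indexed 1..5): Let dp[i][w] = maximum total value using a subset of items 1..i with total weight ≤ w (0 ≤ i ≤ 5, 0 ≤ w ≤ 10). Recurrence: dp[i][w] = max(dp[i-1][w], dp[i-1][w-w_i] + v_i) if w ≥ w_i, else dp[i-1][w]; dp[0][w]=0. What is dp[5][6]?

16

i\w   0   1   2   3   4   5   6   7   8   9  10
  0   0   0   0   0   0   0   0   0   0   0   0
  1   0   0   0   0   5   5   5   5   5   5   5
  2   0  11  11  11  11  16  16  16  16  16  16
  3   0  11  11  11  12  16  16  16  17  17  17
  4   0  11  11  11  12  16  16  16  17  17  17
  5   0  11  11  11  12  16  16  23  23  23  24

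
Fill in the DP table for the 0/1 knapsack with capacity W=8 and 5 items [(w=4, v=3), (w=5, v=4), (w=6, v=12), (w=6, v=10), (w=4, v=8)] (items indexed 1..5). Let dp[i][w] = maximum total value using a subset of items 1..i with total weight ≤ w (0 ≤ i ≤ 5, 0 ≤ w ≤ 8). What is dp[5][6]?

12

i\w   0   1   2   3   4   5   6   7   8
  0   0   0   0   0   0   0   0   0   0
  1   0   0   0   0   3   3   3   3   3
  2   0   0   0   0   3   4   4   4   4
  3   0   0   0   0   3   4  12  12  12
  4   0   0   0   0   3   4  12  12  12
  5   0   0   0   0   8   8  12  12  12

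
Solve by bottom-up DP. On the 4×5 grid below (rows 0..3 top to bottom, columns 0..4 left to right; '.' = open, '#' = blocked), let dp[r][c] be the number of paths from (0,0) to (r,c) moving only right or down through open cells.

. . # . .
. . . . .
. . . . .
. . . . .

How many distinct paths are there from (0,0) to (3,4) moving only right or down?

r\c   0   1   2   3   4
  0   1   1   0   0   0
  1   1   2   2   2   2
  2   1   3   5   7   9
  3   1   4   9  16  25

25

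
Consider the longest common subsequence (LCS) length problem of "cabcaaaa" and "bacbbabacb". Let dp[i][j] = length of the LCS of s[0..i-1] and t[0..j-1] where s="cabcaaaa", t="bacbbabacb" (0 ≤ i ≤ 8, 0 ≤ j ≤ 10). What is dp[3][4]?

2

   ''  b  a  c  b  b  a  b  a  c  b
''  0  0  0  0  0  0  0  0  0  0  0
 c  0  0  0  1  1  1  1  1  1  1  1
 a  0  0  1  1  1  1  2  2  2  2  2
 b  0  1  1  1  2  2  2  3  3  3  3
 c  0  1  1  2  2  2  2  3  3  4  4
 a  0  1  2  2  2  2  3  3  4  4  4
 a  0  1  2  2  2  2  3  3  4  4  4
 a  0  1  2  2  2  2  3  3  4  4  4
 a  0  1  2  2  2  2  3  3  4  4  4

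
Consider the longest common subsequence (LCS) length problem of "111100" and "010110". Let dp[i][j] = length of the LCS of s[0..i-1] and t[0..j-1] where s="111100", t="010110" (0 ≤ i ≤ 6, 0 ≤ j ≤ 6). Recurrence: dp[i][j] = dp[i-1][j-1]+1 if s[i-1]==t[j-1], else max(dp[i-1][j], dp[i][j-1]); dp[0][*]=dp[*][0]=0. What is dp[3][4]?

   ''  0  1  0  1  1  0
''  0  0  0  0  0  0  0
 1  0  0  1  1  1  1  1
 1  0  0  1  1  2  2  2
 1  0  0  1  1  2  3  3
 1  0  0  1  1  2  3  3
 0  0  1  1  2  2  3  4
 0  0  1  1  2  2  3  4

2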